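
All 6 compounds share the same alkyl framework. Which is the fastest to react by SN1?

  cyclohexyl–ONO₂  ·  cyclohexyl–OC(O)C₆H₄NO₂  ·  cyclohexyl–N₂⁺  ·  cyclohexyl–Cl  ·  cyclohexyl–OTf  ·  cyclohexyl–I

Identical carbon frameworks mean the comparison reduces to leaving-group quality.
A good leaving group is a weak base: the lower the pKₐ of its conjugate acid, the more readily it departs.
cyclohexyl–N₂⁺ loses N₂: no meaningful conjugate acid; N₂ departs as an exceptionally stable neutral molecule
cyclohexyl–OTf loses OTf⁻: pKₐ(CF₃SO₃H (triflic acid)) ≈ -14
cyclohexyl–I loses I⁻: pKₐ(HI) ≈ -10
cyclohexyl–Cl loses Cl⁻: pKₐ(HCl) ≈ -7
cyclohexyl–ONO₂ loses NO₃⁻: pKₐ(HNO₃) ≈ -1.3
cyclohexyl–OC(O)C₆H₄NO₂ loses p-O₂N–C₆H₄–COO⁻: pKₐ(p-nitrobenzoic acid) ≈ 3.4

cyclohexyl–N₂⁺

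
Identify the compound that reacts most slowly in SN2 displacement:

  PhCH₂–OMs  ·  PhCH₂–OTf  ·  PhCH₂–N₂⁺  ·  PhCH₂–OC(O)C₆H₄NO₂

Same R in every case — rank the leaving groups.
A good leaving group is a weak base: the lower the pKₐ of its conjugate acid, the more readily it departs.
PhCH₂–N₂⁺ loses N₂: no meaningful conjugate acid; N₂ departs as an exceptionally stable neutral molecule
PhCH₂–OTf loses OTf⁻: pKₐ(CF₃SO₃H (triflic acid)) ≈ -14
PhCH₂–OMs loses OMs⁻: pKₐ(CH₃SO₃H (MsOH)) ≈ -1.9
PhCH₂–OC(O)C₆H₄NO₂ loses p-O₂N–C₆H₄–COO⁻: pKₐ(p-nitrobenzoic acid) ≈ 3.4

PhCH₂–OC(O)C₆H₄NO₂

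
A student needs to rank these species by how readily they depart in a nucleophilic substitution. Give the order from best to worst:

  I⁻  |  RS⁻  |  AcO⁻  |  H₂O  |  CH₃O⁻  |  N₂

Leaving-group ability tracks the stability of the departed species; conjugate-acid pKₐ is the usual yardstick (lower pKₐ → better LG).
N₂: no meaningful conjugate acid; N₂ departs as an exceptionally stable neutral molecule
I⁻: pKₐ(HI) ≈ -10 — large, highly polarisable; very weak base
H₂O: pKₐ(H₃O⁺) ≈ -1.7
AcO⁻: pKₐ(CH₃COOH) ≈ 4.8 — resonance-stabilised but still a weak base
RS⁻: pKₐ(RSH (a thiol)) ≈ 10.5
CH₃O⁻: pKₐ(CH₃OH) ≈ 15.5

N₂ > I⁻ > H₂O > AcO⁻ > RS⁻ > CH₃O⁻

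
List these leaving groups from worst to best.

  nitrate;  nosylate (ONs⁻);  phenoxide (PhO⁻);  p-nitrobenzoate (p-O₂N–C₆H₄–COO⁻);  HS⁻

phenoxide (PhO⁻) < HS⁻ < p-nitrobenzoate (p-O₂N–C₆H₄–COO⁻) < nitrate < nosylate (ONs⁻)

Leaving-group ability tracks the stability of the departed species; conjugate-acid pKₐ is the usual yardstick (lower pKₐ → better LG).
nosylate (ONs⁻): pKₐ(p-O₂NC₆H₄SO₃H) ≈ -3.5
nitrate: pKₐ(HNO₃) ≈ -1.3
p-nitrobenzoate (p-O₂N–C₆H₄–COO⁻): pKₐ(p-nitrobenzoic acid) ≈ 3.4
HS⁻: pKₐ(H₂S) ≈ 7
phenoxide (PhO⁻): pKₐ(C₆H₅OH (phenol)) ≈ 10
Reversing gives the worst-to-best order requested.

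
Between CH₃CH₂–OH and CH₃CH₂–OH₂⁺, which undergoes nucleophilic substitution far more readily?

CH₃CH₂–OH₂⁺

From CH₃CH₂–OH the departing group would be OH⁻ (pKₐ(H₂O) ≈ 15.7). Strong base; essentially never leaves without prior activation.
From CH₃CH₂–OH₂⁺ the leaving group is H₂O (pKₐ(H₃O⁺) ≈ -1.7). Neutral; leaves from a protonated alcohol (R–OH₂⁺).
(In practice CH₃CH₂–OH₂⁺ is made from CH₃CH₂–OH by protonation with strong acid, converting the leaving group from hydroxide to neutral water.)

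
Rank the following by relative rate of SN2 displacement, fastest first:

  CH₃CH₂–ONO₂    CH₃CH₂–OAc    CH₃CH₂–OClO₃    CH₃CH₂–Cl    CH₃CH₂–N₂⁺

The skeletons are identical, so relative rate is governed entirely by leaving-group ability.
A good leaving group is a weak base: the lower the pKₐ of its conjugate acid, the more readily it departs.
CH₃CH₂–N₂⁺ loses N₂: no meaningful conjugate acid; N₂ departs as an exceptionally stable neutral molecule
CH₃CH₂–OClO₃ loses ClO₄⁻: pKₐ(HClO₄) ≈ -10
CH₃CH₂–Cl loses Cl⁻: pKₐ(HCl) ≈ -7
CH₃CH₂–ONO₂ loses NO₃⁻: pKₐ(HNO₃) ≈ -1.3
CH₃CH₂–OAc loses AcO⁻: pKₐ(CH₃COOH) ≈ 4.8

CH₃CH₂–N₂⁺ > CH₃CH₂–OClO₃ > CH₃CH₂–Cl > CH₃CH₂–ONO₂ > CH₃CH₂–OAc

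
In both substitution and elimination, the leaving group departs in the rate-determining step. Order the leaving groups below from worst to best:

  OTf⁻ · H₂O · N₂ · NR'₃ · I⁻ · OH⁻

OH⁻ < NR'₃ < H₂O < I⁻ < OTf⁻ < N₂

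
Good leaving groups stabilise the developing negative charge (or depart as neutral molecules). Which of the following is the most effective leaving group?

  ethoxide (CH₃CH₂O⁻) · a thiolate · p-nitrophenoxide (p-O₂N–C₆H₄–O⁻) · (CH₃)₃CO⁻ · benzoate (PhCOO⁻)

Leaving-group ability tracks the stability of the departed species; conjugate-acid pKₐ is the usual yardstick (lower pKₐ → better LG).
benzoate (PhCOO⁻): pKₐ(C₆H₅COOH) ≈ 4.2
p-nitrophenoxide (p-O₂N–C₆H₄–O⁻): pKₐ(p-nitrophenol) ≈ 7.2
a thiolate: pKₐ(RSH (a thiol)) ≈ 10.5
ethoxide (CH₃CH₂O⁻): pKₐ(CH₃CH₂OH) ≈ 16
(CH₃)₃CO⁻: pKₐ(t-BuOH) ≈ 18

benzoate (PhCOO⁻)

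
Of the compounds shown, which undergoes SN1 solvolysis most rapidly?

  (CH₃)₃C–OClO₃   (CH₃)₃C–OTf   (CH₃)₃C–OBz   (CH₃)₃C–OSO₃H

The skeletons are identical, so relative rate is governed entirely by leaving-group ability.
Leaving-group ability tracks the stability of the departed species; conjugate-acid pKₐ is the usual yardstick (lower pKₐ → better LG).
(CH₃)₃C–OTf loses OTf⁻: pKₐ(CF₃SO₃H (triflic acid)) ≈ -14
(CH₃)₃C–OClO₃ loses ClO₄⁻: pKₐ(HClO₄) ≈ -10
(CH₃)₃C–OSO₃H loses HSO₄⁻: pKₐ(H₂SO₄) ≈ -3
(CH₃)₃C–OBz loses PhCOO⁻: pKₐ(C₆H₅COOH) ≈ 4.2

(CH₃)₃C–OTf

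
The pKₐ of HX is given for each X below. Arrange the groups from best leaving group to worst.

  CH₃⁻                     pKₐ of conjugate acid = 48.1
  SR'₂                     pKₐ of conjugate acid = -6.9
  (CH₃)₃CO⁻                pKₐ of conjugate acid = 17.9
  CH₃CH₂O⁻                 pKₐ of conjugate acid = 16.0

Lower conjugate-acid pKₐ ⇒ weaker base ⇒ better leaving group.
Sorting by the given values: SR'₂ (-6.9), CH₃CH₂O⁻ (16.0), (CH₃)₃CO⁻ (17.9), CH₃⁻ (48.1).

SR'₂ > CH₃CH₂O⁻ > (CH₃)₃CO⁻ > CH₃⁻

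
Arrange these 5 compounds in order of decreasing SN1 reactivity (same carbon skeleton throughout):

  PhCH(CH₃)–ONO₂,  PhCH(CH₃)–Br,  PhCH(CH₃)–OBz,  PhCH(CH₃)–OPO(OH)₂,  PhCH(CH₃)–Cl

PhCH(CH₃)–Br > PhCH(CH₃)–Cl > PhCH(CH₃)–ONO₂ > PhCH(CH₃)–OPO(OH)₂ > PhCH(CH₃)–OBz

The skeletons are identical, so relative rate is governed entirely by leaving-group ability.
The more stable X⁻ (or X) is on its own — i.e. the weaker a base it is — the better a leaving group it makes.
PhCH(CH₃)–Br loses Br⁻: pKₐ(HBr) ≈ -9
PhCH(CH₃)–Cl loses Cl⁻: pKₐ(HCl) ≈ -7
PhCH(CH₃)–ONO₂ loses NO₃⁻: pKₐ(HNO₃) ≈ -1.3
PhCH(CH₃)–OPO(OH)₂ loses H₂PO₄⁻: pKₐ(H₃PO₄) ≈ 2.1
PhCH(CH₃)–OBz loses PhCOO⁻: pKₐ(C₆H₅COOH) ≈ 4.2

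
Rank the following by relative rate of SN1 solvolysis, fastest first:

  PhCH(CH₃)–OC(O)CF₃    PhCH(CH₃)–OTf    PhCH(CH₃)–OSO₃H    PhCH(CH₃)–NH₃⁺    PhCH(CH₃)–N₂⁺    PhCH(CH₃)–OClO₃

PhCH(CH₃)–N₂⁺ > PhCH(CH₃)–OTf > PhCH(CH₃)–OClO₃ > PhCH(CH₃)–OSO₃H > PhCH(CH₃)–OC(O)CF₃ > PhCH(CH₃)–NH₃⁺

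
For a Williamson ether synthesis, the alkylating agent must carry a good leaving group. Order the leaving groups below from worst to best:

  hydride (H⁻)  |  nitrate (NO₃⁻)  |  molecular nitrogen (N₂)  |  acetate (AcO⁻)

hydride (H⁻) < acetate (AcO⁻) < nitrate (NO₃⁻) < molecular nitrogen (N₂)

A good leaving group is a weak base: the lower the pKₐ of its conjugate acid, the more readily it departs.
molecular nitrogen (N₂): no meaningful conjugate acid; N₂ departs as an exceptionally stable neutral molecule
nitrate (NO₃⁻): pKₐ(HNO₃) ≈ -1.3 — resonance-delocalised over three oxygens
acetate (AcO⁻): pKₐ(CH₃COOH) ≈ 4.8 — resonance-stabilised but still a weak base
hydride (H⁻): pKₐ(H₂) ≈ 36 — extremely strong base; leaves only in special hydride-transfer contexts
Reversing gives the worst-to-best order requested.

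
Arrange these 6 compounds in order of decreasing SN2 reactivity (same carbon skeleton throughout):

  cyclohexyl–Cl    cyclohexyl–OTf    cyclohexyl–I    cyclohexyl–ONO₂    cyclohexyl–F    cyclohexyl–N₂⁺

cyclohexyl–N₂⁺ > cyclohexyl–OTf > cyclohexyl–I > cyclohexyl–Cl > cyclohexyl–ONO₂ > cyclohexyl–F

With the same alkyl group throughout, only the leaving group differentiates the rates.
Rank by basicity of the departing species: weakest base leaves most easily.
cyclohexyl–N₂⁺ loses N₂: no meaningful conjugate acid; N₂ departs as an exceptionally stable neutral molecule
cyclohexyl–OTf loses OTf⁻: pKₐ(CF₃SO₃H (triflic acid)) ≈ -14
cyclohexyl–I loses I⁻: pKₐ(HI) ≈ -10
cyclohexyl–Cl loses Cl⁻: pKₐ(HCl) ≈ -7
cyclohexyl–ONO₂ loses NO₃⁻: pKₐ(HNO₃) ≈ -1.3
cyclohexyl–F loses F⁻: pKₐ(HF) ≈ 3.2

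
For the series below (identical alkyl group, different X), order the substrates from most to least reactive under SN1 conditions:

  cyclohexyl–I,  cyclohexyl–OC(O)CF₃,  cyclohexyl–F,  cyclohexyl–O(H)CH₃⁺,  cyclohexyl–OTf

cyclohexyl–OTf > cyclohexyl–I > cyclohexyl–O(H)CH₃⁺ > cyclohexyl–OC(O)CF₃ > cyclohexyl–F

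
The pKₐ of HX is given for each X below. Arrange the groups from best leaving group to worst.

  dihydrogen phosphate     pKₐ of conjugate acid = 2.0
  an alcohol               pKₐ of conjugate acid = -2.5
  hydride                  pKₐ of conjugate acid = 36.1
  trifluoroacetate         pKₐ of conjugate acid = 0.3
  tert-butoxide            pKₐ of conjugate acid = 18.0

Lower conjugate-acid pKₐ ⇒ weaker base ⇒ better leaving group.
Sorting by the given values: an alcohol (-2.5), trifluoroacetate (0.3), dihydrogen phosphate (2.0), tert-butoxide (18.0), hydride (36.1).

an alcohol > trifluoroacetate > dihydrogen phosphate > tert-butoxide > hydride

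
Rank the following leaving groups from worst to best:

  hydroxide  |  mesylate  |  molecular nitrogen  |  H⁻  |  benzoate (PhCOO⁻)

H⁻ < hydroxide < benzoate (PhCOO⁻) < mesylate < molecular nitrogen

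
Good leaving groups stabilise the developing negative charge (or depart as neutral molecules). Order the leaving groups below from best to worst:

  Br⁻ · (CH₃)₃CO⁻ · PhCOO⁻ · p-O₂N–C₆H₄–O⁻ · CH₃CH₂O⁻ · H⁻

Br⁻ > PhCOO⁻ > p-O₂N–C₆H₄–O⁻ > CH₃CH₂O⁻ > (CH₃)₃CO⁻ > H⁻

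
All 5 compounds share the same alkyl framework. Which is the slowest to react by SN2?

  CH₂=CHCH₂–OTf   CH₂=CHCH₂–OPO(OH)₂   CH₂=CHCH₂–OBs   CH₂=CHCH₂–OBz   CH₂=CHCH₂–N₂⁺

Identical carbon frameworks mean the comparison reduces to leaving-group quality.
Rank by basicity of the departing species: weakest base leaves most easily.
CH₂=CHCH₂–N₂⁺ loses N₂: no meaningful conjugate acid; N₂ departs as an exceptionally stable neutral molecule
CH₂=CHCH₂–OTf loses OTf⁻: pKₐ(CF₃SO₃H (triflic acid)) ≈ -14
CH₂=CHCH₂–OBs loses OBs⁻: pKₐ(p-BrC₆H₄SO₃H) ≈ -2.8
CH₂=CHCH₂–OPO(OH)₂ loses H₂PO₄⁻: pKₐ(H₃PO₄) ≈ 2.1
CH₂=CHCH₂–OBz loses PhCOO⁻: pKₐ(C₆H₅COOH) ≈ 4.2

CH₂=CHCH₂–OBz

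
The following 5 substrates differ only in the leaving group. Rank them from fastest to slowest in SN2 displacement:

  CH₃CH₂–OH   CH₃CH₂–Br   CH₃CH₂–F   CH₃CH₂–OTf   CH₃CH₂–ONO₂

CH₃CH₂–OTf > CH₃CH₂–Br > CH₃CH₂–ONO₂ > CH₃CH₂–F > CH₃CH₂–OH

Same R in every case — rank the leaving groups.
Leaving-group ability tracks the stability of the departed species; conjugate-acid pKₐ is the usual yardstick (lower pKₐ → better LG).
CH₃CH₂–OTf loses OTf⁻: pKₐ(CF₃SO₃H (triflic acid)) ≈ -14
CH₃CH₂–Br loses Br⁻: pKₐ(HBr) ≈ -9
CH₃CH₂–ONO₂ loses NO₃⁻: pKₐ(HNO₃) ≈ -1.3
CH₃CH₂–F loses F⁻: pKₐ(HF) ≈ 3.2
CH₃CH₂–OH loses OH⁻: pKₐ(H₂O) ≈ 15.7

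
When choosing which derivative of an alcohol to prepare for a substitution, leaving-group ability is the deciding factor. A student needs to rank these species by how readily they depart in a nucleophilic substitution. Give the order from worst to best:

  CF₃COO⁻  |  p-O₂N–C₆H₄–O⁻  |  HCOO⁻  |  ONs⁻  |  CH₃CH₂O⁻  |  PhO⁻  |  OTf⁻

A good leaving group is a weak base: the lower the pKₐ of its conjugate acid, the more readily it departs.
OTf⁻: pKₐ(CF₃SO₃H (triflic acid)) ≈ -14 — charge spread over three oxygens and a CF₃ group; the premier leaving group in synthesis
ONs⁻: pKₐ(p-O₂NC₆H₄SO₃H) ≈ -3.5
CF₃COO⁻: pKₐ(CF₃COOH) ≈ 0.2 — strongly electron-withdrawing CF₃ stabilises the carboxylate
HCOO⁻: pKₐ(HCOOH) ≈ 3.8
p-O₂N–C₆H₄–O⁻: pKₐ(p-nitrophenol) ≈ 7.2 — nitro group delocalises the charge; the classic chromogenic LG
PhO⁻: pKₐ(C₆H₅OH (phenol)) ≈ 10 — resonance into the ring helps, but still a poor LG
CH₃CH₂O⁻: pKₐ(CH₃CH₂OH) ≈ 16 — strong base; alkoxides do not leave unassisted
Listed from poorest to best leaving group as asked.

CH₃CH₂O⁻ < PhO⁻ < p-O₂N–C₆H₄–O⁻ < HCOO⁻ < CF₃COO⁻ < ONs⁻ < OTf⁻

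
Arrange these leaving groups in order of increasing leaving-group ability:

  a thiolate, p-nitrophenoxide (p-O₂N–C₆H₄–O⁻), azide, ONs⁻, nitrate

Leaving-group ability tracks the stability of the departed species; conjugate-acid pKₐ is the usual yardstick (lower pKₐ → better LG).
ONs⁻: pKₐ(p-O₂NC₆H₄SO₃H) ≈ -3.5 — p-nitro group further stabilises the sulfonate
nitrate: pKₐ(HNO₃) ≈ -1.3 — resonance-delocalised over three oxygens
azide: pKₐ(HN₃) ≈ 4.7
p-nitrophenoxide (p-O₂N–C₆H₄–O⁻): pKₐ(p-nitrophenol) ≈ 7.2
a thiolate: pKₐ(RSH (a thiol)) ≈ 10.5 — moderately basic; rarely leaves without activation
The question asks for worst first, so the sequence is read in increasing leaving-group ability.

a thiolate < p-nitrophenoxide (p-O₂N–C₆H₄–O⁻) < azide < nitrate < ONs⁻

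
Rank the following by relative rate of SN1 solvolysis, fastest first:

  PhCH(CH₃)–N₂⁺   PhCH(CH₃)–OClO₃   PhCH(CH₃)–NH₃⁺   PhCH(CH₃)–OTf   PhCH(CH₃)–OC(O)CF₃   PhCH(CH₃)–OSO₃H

With the same alkyl group throughout, only the leaving group differentiates the rates.
The more stable X⁻ (or X) is on its own — i.e. the weaker a base it is — the better a leaving group it makes.
PhCH(CH₃)–N₂⁺ loses N₂: no meaningful conjugate acid; N₂ departs as an exceptionally stable neutral molecule
PhCH(CH₃)–OTf loses OTf⁻: pKₐ(CF₃SO₃H (triflic acid)) ≈ -14
PhCH(CH₃)–OClO₃ loses ClO₄⁻: pKₐ(HClO₄) ≈ -10
PhCH(CH₃)–OSO₃H loses HSO₄⁻: pKₐ(H₂SO₄) ≈ -3
PhCH(CH₃)–OC(O)CF₃ loses CF₃COO⁻: pKₐ(CF₃COOH) ≈ 0.2
PhCH(CH₃)–NH₃⁺ loses NH₃: pKₐ(NH₄⁺) ≈ 9.2

PhCH(CH₃)–N₂⁺ > PhCH(CH₃)–OTf > PhCH(CH₃)–OClO₃ > PhCH(CH₃)–OSO₃H > PhCH(CH₃)–OC(O)CF₃ > PhCH(CH₃)–NH₃⁺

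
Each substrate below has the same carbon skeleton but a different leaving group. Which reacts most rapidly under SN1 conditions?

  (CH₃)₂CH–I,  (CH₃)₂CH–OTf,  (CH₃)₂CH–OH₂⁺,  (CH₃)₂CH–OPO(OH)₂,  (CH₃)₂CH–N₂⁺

(CH₃)₂CH–N₂⁺

The skeletons are identical, so relative rate is governed entirely by leaving-group ability.
Rank by basicity of the departing species: weakest base leaves most easily.
(CH₃)₂CH–N₂⁺ loses N₂: no meaningful conjugate acid; N₂ departs as an exceptionally stable neutral molecule
(CH₃)₂CH–OTf loses OTf⁻: pKₐ(CF₃SO₃H (triflic acid)) ≈ -14
(CH₃)₂CH–I loses I⁻: pKₐ(HI) ≈ -10
(CH₃)₂CH–OH₂⁺ loses H₂O: pKₐ(H₃O⁺) ≈ -1.7
(CH₃)₂CH–OPO(OH)₂ loses H₂PO₄⁻: pKₐ(H₃PO₄) ≈ 2.1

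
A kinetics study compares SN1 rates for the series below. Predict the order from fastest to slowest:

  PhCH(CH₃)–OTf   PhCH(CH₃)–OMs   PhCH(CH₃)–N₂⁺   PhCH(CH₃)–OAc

The skeletons are identical, so relative rate is governed entirely by leaving-group ability.
Leaving-group ability tracks the stability of the departed species; conjugate-acid pKₐ is the usual yardstick (lower pKₐ → better LG).
PhCH(CH₃)–N₂⁺ loses N₂: no meaningful conjugate acid; N₂ departs as an exceptionally stable neutral molecule
PhCH(CH₃)–OTf loses OTf⁻: pKₐ(CF₃SO₃H (triflic acid)) ≈ -14
PhCH(CH₃)–OMs loses OMs⁻: pKₐ(CH₃SO₃H (MsOH)) ≈ -1.9
PhCH(CH₃)–OAc loses AcO⁻: pKₐ(CH₃COOH) ≈ 4.8

PhCH(CH₃)–N₂⁺ > PhCH(CH₃)–OTf > PhCH(CH₃)–OMs > PhCH(CH₃)–OAc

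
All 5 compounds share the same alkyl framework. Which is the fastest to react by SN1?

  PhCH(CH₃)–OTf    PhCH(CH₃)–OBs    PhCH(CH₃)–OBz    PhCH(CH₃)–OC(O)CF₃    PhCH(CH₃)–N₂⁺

The skeletons are identical, so relative rate is governed entirely by leaving-group ability.
Rank by basicity of the departing species: weakest base leaves most easily.
PhCH(CH₃)–N₂⁺ loses N₂: no meaningful conjugate acid; N₂ departs as an exceptionally stable neutral molecule
PhCH(CH₃)–OTf loses OTf⁻: pKₐ(CF₃SO₃H (triflic acid)) ≈ -14
PhCH(CH₃)–OBs loses OBs⁻: pKₐ(p-BrC₆H₄SO₃H) ≈ -2.8
PhCH(CH₃)–OC(O)CF₃ loses CF₃COO⁻: pKₐ(CF₃COOH) ≈ 0.2
PhCH(CH₃)–OBz loses PhCOO⁻: pKₐ(C₆H₅COOH) ≈ 4.2

PhCH(CH₃)–N₂⁺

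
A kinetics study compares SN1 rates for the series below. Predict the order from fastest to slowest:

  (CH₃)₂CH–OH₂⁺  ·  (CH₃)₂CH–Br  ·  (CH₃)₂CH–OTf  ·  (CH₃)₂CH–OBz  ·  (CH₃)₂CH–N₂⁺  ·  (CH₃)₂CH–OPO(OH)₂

Same R in every case — rank the leaving groups.
A good leaving group is a weak base: the lower the pKₐ of its conjugate acid, the more readily it departs.
(CH₃)₂CH–N₂⁺ loses N₂: no meaningful conjugate acid; N₂ departs as an exceptionally stable neutral molecule
(CH₃)₂CH–OTf loses OTf⁻: pKₐ(CF₃SO₃H (triflic acid)) ≈ -14
(CH₃)₂CH–Br loses Br⁻: pKₐ(HBr) ≈ -9
(CH₃)₂CH–OH₂⁺ loses H₂O: pKₐ(H₃O⁺) ≈ -1.7
(CH₃)₂CH–OPO(OH)₂ loses H₂PO₄⁻: pKₐ(H₃PO₄) ≈ 2.1
(CH₃)₂CH–OBz loses PhCOO⁻: pKₐ(C₆H₅COOH) ≈ 4.2

(CH₃)₂CH–N₂⁺ > (CH₃)₂CH–OTf > (CH₃)₂CH–Br > (CH₃)₂CH–OH₂⁺ > (CH₃)₂CH–OPO(OH)₂ > (CH₃)₂CH–OBz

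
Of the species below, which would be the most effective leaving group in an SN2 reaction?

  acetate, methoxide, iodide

iodide

The more stable X⁻ (or X) is on its own — i.e. the weaker a base it is — the better a leaving group it makes.
iodide: pKₐ(HI) ≈ -10
acetate: pKₐ(CH₃COOH) ≈ 4.8
methoxide: pKₐ(CH₃OH) ≈ 15.5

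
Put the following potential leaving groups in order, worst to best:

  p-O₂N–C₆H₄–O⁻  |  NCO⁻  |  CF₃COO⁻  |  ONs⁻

A good leaving group is a weak base: the lower the pKₐ of its conjugate acid, the more readily it departs.
ONs⁻: pKₐ(p-O₂NC₆H₄SO₃H) ≈ -3.5 — p-nitro group further stabilises the sulfonate
CF₃COO⁻: pKₐ(CF₃COOH) ≈ 0.2
NCO⁻: pKₐ(HOCN) ≈ 3.5
p-O₂N–C₆H₄–O⁻: pKₐ(p-nitrophenol) ≈ 7.2 — nitro group delocalises the charge; the classic chromogenic LG
Listed from poorest to best leaving group as asked.

p-O₂N–C₆H₄–O⁻ < NCO⁻ < CF₃COO⁻ < ONs⁻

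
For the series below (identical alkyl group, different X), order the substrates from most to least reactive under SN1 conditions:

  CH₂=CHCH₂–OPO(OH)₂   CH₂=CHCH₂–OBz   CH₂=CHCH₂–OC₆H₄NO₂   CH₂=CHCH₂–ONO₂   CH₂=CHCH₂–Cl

Same R in every case — rank the leaving groups.
Leaving-group ability tracks the stability of the departed species; conjugate-acid pKₐ is the usual yardstick (lower pKₐ → better LG).
CH₂=CHCH₂–Cl loses Cl⁻: pKₐ(HCl) ≈ -7
CH₂=CHCH₂–ONO₂ loses NO₃⁻: pKₐ(HNO₃) ≈ -1.3
CH₂=CHCH₂–OPO(OH)₂ loses H₂PO₄⁻: pKₐ(H₃PO₄) ≈ 2.1
CH₂=CHCH₂–OBz loses PhCOO⁻: pKₐ(C₆H₅COOH) ≈ 4.2
CH₂=CHCH₂–OC₆H₄NO₂ loses p-O₂N–C₆H₄–O⁻: pKₐ(p-nitrophenol) ≈ 7.2

CH₂=CHCH₂–Cl > CH₂=CHCH₂–ONO₂ > CH₂=CHCH₂–OPO(OH)₂ > CH₂=CHCH₂–OBz > CH₂=CHCH₂–OC₆H₄NO₂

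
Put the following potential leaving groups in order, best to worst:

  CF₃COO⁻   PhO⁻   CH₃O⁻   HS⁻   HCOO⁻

CF₃COO⁻ > HCOO⁻ > HS⁻ > PhO⁻ > CH₃O⁻

A good leaving group is a weak base: the lower the pKₐ of its conjugate acid, the more readily it departs.
CF₃COO⁻: pKₐ(CF₃COOH) ≈ 0.2
HCOO⁻: pKₐ(HCOOH) ≈ 3.8
HS⁻: pKₐ(H₂S) ≈ 7
PhO⁻: pKₐ(C₆H₅OH (phenol)) ≈ 10
CH₃O⁻: pKₐ(CH₃OH) ≈ 15.5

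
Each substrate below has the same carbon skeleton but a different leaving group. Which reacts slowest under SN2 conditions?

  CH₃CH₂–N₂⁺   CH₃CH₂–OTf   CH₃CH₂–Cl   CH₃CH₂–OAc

CH₃CH₂–OAc

With the same alkyl group throughout, only the leaving group differentiates the rates.
The more stable X⁻ (or X) is on its own — i.e. the weaker a base it is — the better a leaving group it makes.
CH₃CH₂–N₂⁺ loses N₂: no meaningful conjugate acid; N₂ departs as an exceptionally stable neutral molecule
CH₃CH₂–OTf loses OTf⁻: pKₐ(CF₃SO₃H (triflic acid)) ≈ -14
CH₃CH₂–Cl loses Cl⁻: pKₐ(HCl) ≈ -7
CH₃CH₂–OAc loses AcO⁻: pKₐ(CH₃COOH) ≈ 4.8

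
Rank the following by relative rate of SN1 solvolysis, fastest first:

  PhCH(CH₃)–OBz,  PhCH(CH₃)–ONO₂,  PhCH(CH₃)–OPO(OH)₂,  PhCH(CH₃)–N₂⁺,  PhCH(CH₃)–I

Same R in every case — rank the leaving groups.
The more stable X⁻ (or X) is on its own — i.e. the weaker a base it is — the better a leaving group it makes.
PhCH(CH₃)–N₂⁺ loses N₂: no meaningful conjugate acid; N₂ departs as an exceptionally stable neutral molecule
PhCH(CH₃)–I loses I⁻: pKₐ(HI) ≈ -10
PhCH(CH₃)–ONO₂ loses NO₃⁻: pKₐ(HNO₃) ≈ -1.3
PhCH(CH₃)–OPO(OH)₂ loses H₂PO₄⁻: pKₐ(H₃PO₄) ≈ 2.1
PhCH(CH₃)–OBz loses PhCOO⁻: pKₐ(C₆H₅COOH) ≈ 4.2

PhCH(CH₃)–N₂⁺ > PhCH(CH₃)–I > PhCH(CH₃)–ONO₂ > PhCH(CH₃)–OPO(OH)₂ > PhCH(CH₃)–OBz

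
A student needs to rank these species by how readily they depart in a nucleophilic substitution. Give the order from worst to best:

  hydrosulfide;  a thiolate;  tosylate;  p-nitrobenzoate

a thiolate < hydrosulfide < p-nitrobenzoate < tosylate

A good leaving group is a weak base: the lower the pKₐ of its conjugate acid, the more readily it departs.
tosylate: pKₐ(p-CH₃C₆H₄SO₃H (TsOH)) ≈ -2.8
p-nitrobenzoate: pKₐ(p-nitrobenzoic acid) ≈ 3.4
hydrosulfide: pKₐ(H₂S) ≈ 7 — larger and more polarisable than the oxygen analogue
a thiolate: pKₐ(RSH (a thiol)) ≈ 10.5 — moderately basic; rarely leaves without activation
Listed from poorest to best leaving group as asked.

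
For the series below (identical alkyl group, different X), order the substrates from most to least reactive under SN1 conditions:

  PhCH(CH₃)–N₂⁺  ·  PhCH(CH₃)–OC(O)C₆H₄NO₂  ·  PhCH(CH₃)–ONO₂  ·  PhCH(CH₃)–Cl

PhCH(CH₃)–N₂⁺ > PhCH(CH₃)–Cl > PhCH(CH₃)–ONO₂ > PhCH(CH₃)–OC(O)C₆H₄NO₂

Same R in every case — rank the leaving groups.
Leaving-group ability tracks the stability of the departed species; conjugate-acid pKₐ is the usual yardstick (lower pKₐ → better LG).
PhCH(CH₃)–N₂⁺ loses N₂: no meaningful conjugate acid; N₂ departs as an exceptionally stable neutral molecule
PhCH(CH₃)–Cl loses Cl⁻: pKₐ(HCl) ≈ -7
PhCH(CH₃)–ONO₂ loses NO₃⁻: pKₐ(HNO₃) ≈ -1.3
PhCH(CH₃)–OC(O)C₆H₄NO₂ loses p-O₂N–C₆H₄–COO⁻: pKₐ(p-nitrobenzoic acid) ≈ 3.4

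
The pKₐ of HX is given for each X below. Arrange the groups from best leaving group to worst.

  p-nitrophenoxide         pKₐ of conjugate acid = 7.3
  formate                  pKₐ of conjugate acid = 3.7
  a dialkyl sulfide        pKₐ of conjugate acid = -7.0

a dialkyl sulfide > formate > p-nitrophenoxide

Lower conjugate-acid pKₐ ⇒ weaker base ⇒ better leaving group.
Sorting by the given values: a dialkyl sulfide (-7.0), formate (3.7), p-nitrophenoxide (7.3).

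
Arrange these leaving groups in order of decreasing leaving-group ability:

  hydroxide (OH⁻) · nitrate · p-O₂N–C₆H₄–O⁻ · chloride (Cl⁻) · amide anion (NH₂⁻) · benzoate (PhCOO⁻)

chloride (Cl⁻) > nitrate > benzoate (PhCOO⁻) > p-O₂N–C₆H₄–O⁻ > hydroxide (OH⁻) > amide anion (NH₂⁻)

A good leaving group is a weak base: the lower the pKₐ of its conjugate acid, the more readily it departs.
chloride (Cl⁻): pKₐ(HCl) ≈ -7
nitrate: pKₐ(HNO₃) ≈ -1.3
benzoate (PhCOO⁻): pKₐ(C₆H₅COOH) ≈ 4.2
p-O₂N–C₆H₄–O⁻: pKₐ(p-nitrophenol) ≈ 7.2
hydroxide (OH⁻): pKₐ(H₂O) ≈ 15.7
amide anion (NH₂⁻): pKₐ(NH₃) ≈ 38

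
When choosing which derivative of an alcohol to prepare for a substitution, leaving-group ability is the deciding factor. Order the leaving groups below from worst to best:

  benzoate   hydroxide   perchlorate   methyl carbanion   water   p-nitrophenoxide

methyl carbanion < hydroxide < p-nitrophenoxide < benzoate < water < perchlorate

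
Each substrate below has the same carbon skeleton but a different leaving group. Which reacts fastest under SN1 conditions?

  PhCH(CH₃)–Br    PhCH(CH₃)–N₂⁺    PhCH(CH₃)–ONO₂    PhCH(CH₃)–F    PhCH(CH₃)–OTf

The skeletons are identical, so relative rate is governed entirely by leaving-group ability.
Rank by basicity of the departing species: weakest base leaves most easily.
PhCH(CH₃)–N₂⁺ loses N₂: no meaningful conjugate acid; N₂ departs as an exceptionally stable neutral molecule
PhCH(CH₃)–OTf loses OTf⁻: pKₐ(CF₃SO₃H (triflic acid)) ≈ -14
PhCH(CH₃)–Br loses Br⁻: pKₐ(HBr) ≈ -9
PhCH(CH₃)–ONO₂ loses NO₃⁻: pKₐ(HNO₃) ≈ -1.3
PhCH(CH₃)–F loses F⁻: pKₐ(HF) ≈ 3.2

PhCH(CH₃)–N₂⁺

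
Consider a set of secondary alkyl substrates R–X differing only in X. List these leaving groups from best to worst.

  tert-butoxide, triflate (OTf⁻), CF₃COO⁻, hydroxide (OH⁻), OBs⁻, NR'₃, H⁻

Rank by basicity of the departing species: weakest base leaves most easily.
triflate (OTf⁻): pKₐ(CF₃SO₃H (triflic acid)) ≈ -14
OBs⁻: pKₐ(p-BrC₆H₄SO₃H) ≈ -2.8
CF₃COO⁻: pKₐ(CF₃COOH) ≈ 0.2
NR'₃: pKₐ(R'₃NH⁺) ≈ 10.7
hydroxide (OH⁻): pKₐ(H₂O) ≈ 15.7
tert-butoxide: pKₐ(t-BuOH) ≈ 18
H⁻: pKₐ(H₂) ≈ 36

triflate (OTf⁻) > OBs⁻ > CF₃COO⁻ > NR'₃ > hydroxide (OH⁻) > tert-butoxide > H⁻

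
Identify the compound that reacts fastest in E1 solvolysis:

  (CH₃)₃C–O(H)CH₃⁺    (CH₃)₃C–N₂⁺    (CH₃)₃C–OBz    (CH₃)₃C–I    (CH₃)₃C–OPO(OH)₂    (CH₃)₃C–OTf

(CH₃)₃C–N₂⁺

The skeletons are identical, so relative rate is governed entirely by leaving-group ability.
The more stable X⁻ (or X) is on its own — i.e. the weaker a base it is — the better a leaving group it makes.
(CH₃)₃C–N₂⁺ loses N₂: no meaningful conjugate acid; N₂ departs as an exceptionally stable neutral molecule
(CH₃)₃C–OTf loses OTf⁻: pKₐ(CF₃SO₃H (triflic acid)) ≈ -14
(CH₃)₃C–I loses I⁻: pKₐ(HI) ≈ -10
(CH₃)₃C–O(H)CH₃⁺ loses R'OH: pKₐ(R'OH₂⁺) ≈ -2.4
(CH₃)₃C–OPO(OH)₂ loses H₂PO₄⁻: pKₐ(H₃PO₄) ≈ 2.1
(CH₃)₃C–OBz loses PhCOO⁻: pKₐ(C₆H₅COOH) ≈ 4.2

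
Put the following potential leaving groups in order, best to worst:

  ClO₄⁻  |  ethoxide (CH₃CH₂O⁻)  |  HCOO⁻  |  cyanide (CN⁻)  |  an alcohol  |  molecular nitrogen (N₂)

molecular nitrogen (N₂) > ClO₄⁻ > an alcohol > HCOO⁻ > cyanide (CN⁻) > ethoxide (CH₃CH₂O⁻)

A good leaving group is a weak base: the lower the pKₐ of its conjugate acid, the more readily it departs.
molecular nitrogen (N₂): no meaningful conjugate acid; N₂ departs as an exceptionally stable neutral molecule
ClO₄⁻: pKₐ(HClO₄) ≈ -10
an alcohol: pKₐ(R'OH₂⁺) ≈ -2.4
HCOO⁻: pKₐ(HCOOH) ≈ 3.8
cyanide (CN⁻): pKₐ(HCN) ≈ 9.2
ethoxide (CH₃CH₂O⁻): pKₐ(CH₃CH₂OH) ≈ 16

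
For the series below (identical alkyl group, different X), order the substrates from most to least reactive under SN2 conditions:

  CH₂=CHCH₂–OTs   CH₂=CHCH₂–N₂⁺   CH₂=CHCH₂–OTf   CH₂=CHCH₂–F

Identical carbon frameworks mean the comparison reduces to leaving-group quality.
Rank by basicity of the departing species: weakest base leaves most easily.
CH₂=CHCH₂–N₂⁺ loses N₂: no meaningful conjugate acid; N₂ departs as an exceptionally stable neutral molecule
CH₂=CHCH₂–OTf loses OTf⁻: pKₐ(CF₃SO₃H (triflic acid)) ≈ -14
CH₂=CHCH₂–OTs loses OTs⁻: pKₐ(p-CH₃C₆H₄SO₃H (TsOH)) ≈ -2.8
CH₂=CHCH₂–F loses F⁻: pKₐ(HF) ≈ 3.2

CH₂=CHCH₂–N₂⁺ > CH₂=CHCH₂–OTf > CH₂=CHCH₂–OTs > CH₂=CHCH₂–F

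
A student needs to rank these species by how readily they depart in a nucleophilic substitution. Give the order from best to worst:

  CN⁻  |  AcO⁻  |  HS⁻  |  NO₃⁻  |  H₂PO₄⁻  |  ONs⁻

A good leaving group is a weak base: the lower the pKₐ of its conjugate acid, the more readily it departs.
ONs⁻: pKₐ(p-O₂NC₆H₄SO₃H) ≈ -3.5
NO₃⁻: pKₐ(HNO₃) ≈ -1.3
H₂PO₄⁻: pKₐ(H₃PO₄) ≈ 2.1
AcO⁻: pKₐ(CH₃COOH) ≈ 4.8
HS⁻: pKₐ(H₂S) ≈ 7
CN⁻: pKₐ(HCN) ≈ 9.2

ONs⁻ > NO₃⁻ > H₂PO₄⁻ > AcO⁻ > HS⁻ > CN⁻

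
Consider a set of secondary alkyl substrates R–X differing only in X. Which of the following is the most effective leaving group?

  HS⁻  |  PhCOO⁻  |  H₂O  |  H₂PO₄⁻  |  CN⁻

Leaving-group ability tracks the stability of the departed species; conjugate-acid pKₐ is the usual yardstick (lower pKₐ → better LG).
H₂O: pKₐ(H₃O⁺) ≈ -1.7
H₂PO₄⁻: pKₐ(H₃PO₄) ≈ 2.1
PhCOO⁻: pKₐ(C₆H₅COOH) ≈ 4.2
HS⁻: pKₐ(H₂S) ≈ 7
CN⁻: pKₐ(HCN) ≈ 9.2

H₂O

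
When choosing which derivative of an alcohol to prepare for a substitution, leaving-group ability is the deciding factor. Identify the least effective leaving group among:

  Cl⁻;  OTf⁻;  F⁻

The more stable X⁻ (or X) is on its own — i.e. the weaker a base it is — the better a leaving group it makes.
OTf⁻: pKₐ(CF₃SO₃H (triflic acid)) ≈ -14
Cl⁻: pKₐ(HCl) ≈ -7
F⁻: pKₐ(HF) ≈ 3.2

F⁻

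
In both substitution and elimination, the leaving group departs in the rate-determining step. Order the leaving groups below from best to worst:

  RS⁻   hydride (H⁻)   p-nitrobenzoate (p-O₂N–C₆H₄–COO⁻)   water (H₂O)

water (H₂O) > p-nitrobenzoate (p-O₂N–C₆H₄–COO⁻) > RS⁻ > hydride (H⁻)

water (H₂O): pKₐ(H₃O⁺) ≈ -1.7
p-nitrobenzoate (p-O₂N–C₆H₄–COO⁻): pKₐ(p-nitrobenzoic acid) ≈ 3.4
RS⁻: pKₐ(RSH (a thiol)) ≈ 10.5
hydride (H⁻): pKₐ(H₂) ≈ 36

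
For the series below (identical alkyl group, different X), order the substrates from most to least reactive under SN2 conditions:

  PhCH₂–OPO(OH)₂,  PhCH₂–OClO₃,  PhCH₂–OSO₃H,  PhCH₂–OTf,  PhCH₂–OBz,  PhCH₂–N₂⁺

Identical carbon frameworks mean the comparison reduces to leaving-group quality.
The more stable X⁻ (or X) is on its own — i.e. the weaker a base it is — the better a leaving group it makes.
PhCH₂–N₂⁺ loses N₂: no meaningful conjugate acid; N₂ departs as an exceptionally stable neutral molecule
PhCH₂–OTf loses OTf⁻: pKₐ(CF₃SO₃H (triflic acid)) ≈ -14
PhCH₂–OClO₃ loses ClO₄⁻: pKₐ(HClO₄) ≈ -10
PhCH₂–OSO₃H loses HSO₄⁻: pKₐ(H₂SO₄) ≈ -3
PhCH₂–OPO(OH)₂ loses H₂PO₄⁻: pKₐ(H₃PO₄) ≈ 2.1
PhCH₂–OBz loses PhCOO⁻: pKₐ(C₆H₅COOH) ≈ 4.2

PhCH₂–N₂⁺ > PhCH₂–OTf > PhCH₂–OClO₃ > PhCH₂–OSO₃H > PhCH₂–OPO(OH)₂ > PhCH₂–OBz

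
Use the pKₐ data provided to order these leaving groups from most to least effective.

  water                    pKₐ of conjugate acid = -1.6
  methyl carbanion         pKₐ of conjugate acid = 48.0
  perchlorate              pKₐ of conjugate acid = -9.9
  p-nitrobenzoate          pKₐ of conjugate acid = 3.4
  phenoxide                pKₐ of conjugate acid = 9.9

Lower conjugate-acid pKₐ ⇒ weaker base ⇒ better leaving group.
Sorting by the given values: perchlorate (-9.9), water (-1.6), p-nitrobenzoate (3.4), phenoxide (9.9), methyl carbanion (48.0).

perchlorate > water > p-nitrobenzoate > phenoxide > methyl carbanion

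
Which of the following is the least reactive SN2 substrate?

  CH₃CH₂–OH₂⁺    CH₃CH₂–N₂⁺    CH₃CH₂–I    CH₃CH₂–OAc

The skeletons are identical, so relative rate is governed entirely by leaving-group ability.
A good leaving group is a weak base: the lower the pKₐ of its conjugate acid, the more readily it departs.
CH₃CH₂–N₂⁺ loses N₂: no meaningful conjugate acid; N₂ departs as an exceptionally stable neutral molecule
CH₃CH₂–I loses I⁻: pKₐ(HI) ≈ -10
CH₃CH₂–OH₂⁺ loses H₂O: pKₐ(H₃O⁺) ≈ -1.7
CH₃CH₂–OAc loses AcO⁻: pKₐ(CH₃COOH) ≈ 4.8

CH₃CH₂–OAc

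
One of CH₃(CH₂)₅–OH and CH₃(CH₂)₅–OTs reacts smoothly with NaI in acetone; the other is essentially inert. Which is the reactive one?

CH₃(CH₂)₅–OTs

From CH₃(CH₂)₅–OH the departing group would be OH⁻ (pKₐ(H₂O) ≈ 15.7). Strong base; essentially never leaves without prior activation.
From CH₃(CH₂)₅–OTs the leaving group is OTs⁻ (pKₐ(p-CH₃C₆H₄SO₃H (TsOH)) ≈ -2.8). Resonance-delocalised arenesulfonate.
(In practice CH₃(CH₂)₅–OTs is made from CH₃(CH₂)₅–OH by treatment with TsCl / pyridine, converting the hydroxyl into a tosylate.)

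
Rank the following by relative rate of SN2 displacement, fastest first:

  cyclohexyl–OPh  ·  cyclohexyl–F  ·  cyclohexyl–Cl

With the same alkyl group throughout, only the leaving group differentiates the rates.
Rank by basicity of the departing species: weakest base leaves most easily.
cyclohexyl–Cl loses Cl⁻: pKₐ(HCl) ≈ -7
cyclohexyl–F loses F⁻: pKₐ(HF) ≈ 3.2
cyclohexyl–OPh loses PhO⁻: pKₐ(C₆H₅OH (phenol)) ≈ 10

cyclohexyl–Cl > cyclohexyl–F > cyclohexyl–OPh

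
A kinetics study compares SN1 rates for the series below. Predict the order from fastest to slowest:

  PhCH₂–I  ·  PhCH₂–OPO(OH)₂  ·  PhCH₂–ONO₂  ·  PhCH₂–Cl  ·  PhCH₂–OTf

PhCH₂–OTf > PhCH₂–I > PhCH₂–Cl > PhCH₂–ONO₂ > PhCH₂–OPO(OH)₂

Identical carbon frameworks mean the comparison reduces to leaving-group quality.
Rank by basicity of the departing species: weakest base leaves most easily.
PhCH₂–OTf loses OTf⁻: pKₐ(CF₃SO₃H (triflic acid)) ≈ -14
PhCH₂–I loses I⁻: pKₐ(HI) ≈ -10
PhCH₂–Cl loses Cl⁻: pKₐ(HCl) ≈ -7
PhCH₂–ONO₂ loses NO₃⁻: pKₐ(HNO₃) ≈ -1.3
PhCH₂–OPO(OH)₂ loses H₂PO₄⁻: pKₐ(H₃PO₄) ≈ 2.1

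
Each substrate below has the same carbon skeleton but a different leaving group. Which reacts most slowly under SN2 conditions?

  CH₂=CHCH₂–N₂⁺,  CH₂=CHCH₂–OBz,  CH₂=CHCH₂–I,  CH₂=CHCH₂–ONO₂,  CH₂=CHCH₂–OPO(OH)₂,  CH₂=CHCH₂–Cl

With the same alkyl group throughout, only the leaving group differentiates the rates.
The more stable X⁻ (or X) is on its own — i.e. the weaker a base it is — the better a leaving group it makes.
CH₂=CHCH₂–N₂⁺ loses N₂: no meaningful conjugate acid; N₂ departs as an exceptionally stable neutral molecule
CH₂=CHCH₂–I loses I⁻: pKₐ(HI) ≈ -10
CH₂=CHCH₂–Cl loses Cl⁻: pKₐ(HCl) ≈ -7
CH₂=CHCH₂–ONO₂ loses NO₃⁻: pKₐ(HNO₃) ≈ -1.3
CH₂=CHCH₂–OPO(OH)₂ loses H₂PO₄⁻: pKₐ(H₃PO₄) ≈ 2.1
CH₂=CHCH₂–OBz loses PhCOO⁻: pKₐ(C₆H₅COOH) ≈ 4.2

CH₂=CHCH₂–OBz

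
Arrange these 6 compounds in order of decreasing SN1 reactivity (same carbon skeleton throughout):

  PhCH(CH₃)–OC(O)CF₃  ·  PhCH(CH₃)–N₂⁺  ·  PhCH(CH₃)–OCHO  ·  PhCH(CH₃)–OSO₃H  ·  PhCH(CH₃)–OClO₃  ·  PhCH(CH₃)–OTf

PhCH(CH₃)–N₂⁺ > PhCH(CH₃)–OTf > PhCH(CH₃)–OClO₃ > PhCH(CH₃)–OSO₃H > PhCH(CH₃)–OC(O)CF₃ > PhCH(CH₃)–OCHO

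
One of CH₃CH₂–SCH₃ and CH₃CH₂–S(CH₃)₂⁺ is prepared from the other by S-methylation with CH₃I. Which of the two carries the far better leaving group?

From CH₃CH₂–SCH₃ the departing group would be RS⁻ (pKₐ(RSH (a thiol)) ≈ 10.5). Moderately basic; rarely leaves without activation.
From CH₃CH₂–S(CH₃)₂⁺ the leaving group is SR'₂ (pKₐ(R'₂SH⁺) ≈ -7). Neutral; leaves from a sulfonium salt (R–SR'₂⁺).
S-methylation with CH₃I works by allowing neutral dimethyl sulfide, rather than methanethiolate, to depart, making CH₃CH₂–S(CH₃)₂⁺ enormously more reactive.

CH₃CH₂–S(CH₃)₂⁺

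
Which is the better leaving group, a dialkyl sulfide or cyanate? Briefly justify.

a dialkyl sulfide

a dialkyl sulfide is the better leaving group.
pKₐ(R'₂SH⁺) ≈ -7 versus pKₐ(HOCN) ≈ 3.5: a dialkyl sulfide is the much weaker base.
Neutral; leaves from a sulfonium salt (R–SR'₂⁺).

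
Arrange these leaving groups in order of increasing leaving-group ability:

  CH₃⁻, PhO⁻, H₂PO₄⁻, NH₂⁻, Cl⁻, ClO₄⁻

CH₃⁻ < NH₂⁻ < PhO⁻ < H₂PO₄⁻ < Cl⁻ < ClO₄⁻

Rank by basicity of the departing species: weakest base leaves most easily.
ClO₄⁻: pKₐ(HClO₄) ≈ -10 — extremely weak base; rarely used for safety reasons
Cl⁻: pKₐ(HCl) ≈ -7
H₂PO₄⁻: pKₐ(H₃PO₄) ≈ 2.1 — moderate base; biological leaving group after further activation
PhO⁻: pKₐ(C₆H₅OH (phenol)) ≈ 10
NH₂⁻: pKₐ(NH₃) ≈ 38
CH₃⁻: pKₐ(CH₄) ≈ 48 — unstabilised carbanion; the worst conceivable leaving group
Listed from poorest to best leaving group as asked.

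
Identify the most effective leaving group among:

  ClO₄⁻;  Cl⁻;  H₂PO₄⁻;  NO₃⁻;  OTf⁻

OTf⁻

Leaving-group ability tracks the stability of the departed species; conjugate-acid pKₐ is the usual yardstick (lower pKₐ → better LG).
OTf⁻: pKₐ(CF₃SO₃H (triflic acid)) ≈ -14
ClO₄⁻: pKₐ(HClO₄) ≈ -10
Cl⁻: pKₐ(HCl) ≈ -7
NO₃⁻: pKₐ(HNO₃) ≈ -1.3
H₂PO₄⁻: pKₐ(H₃PO₄) ≈ 2.1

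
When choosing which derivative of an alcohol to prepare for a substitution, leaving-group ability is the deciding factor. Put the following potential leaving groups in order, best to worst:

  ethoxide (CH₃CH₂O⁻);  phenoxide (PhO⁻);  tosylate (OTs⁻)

tosylate (OTs⁻) > phenoxide (PhO⁻) > ethoxide (CH₃CH₂O⁻)

A good leaving group is a weak base: the lower the pKₐ of its conjugate acid, the more readily it departs.
tosylate (OTs⁻): pKₐ(p-CH₃C₆H₄SO₃H (TsOH)) ≈ -2.8 — resonance-delocalised arenesulfonate
phenoxide (PhO⁻): pKₐ(C₆H₅OH (phenol)) ≈ 10 — resonance into the ring helps, but still a poor LG
ethoxide (CH₃CH₂O⁻): pKₐ(CH₃CH₂OH) ≈ 16 — strong base; alkoxides do not leave unassisted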